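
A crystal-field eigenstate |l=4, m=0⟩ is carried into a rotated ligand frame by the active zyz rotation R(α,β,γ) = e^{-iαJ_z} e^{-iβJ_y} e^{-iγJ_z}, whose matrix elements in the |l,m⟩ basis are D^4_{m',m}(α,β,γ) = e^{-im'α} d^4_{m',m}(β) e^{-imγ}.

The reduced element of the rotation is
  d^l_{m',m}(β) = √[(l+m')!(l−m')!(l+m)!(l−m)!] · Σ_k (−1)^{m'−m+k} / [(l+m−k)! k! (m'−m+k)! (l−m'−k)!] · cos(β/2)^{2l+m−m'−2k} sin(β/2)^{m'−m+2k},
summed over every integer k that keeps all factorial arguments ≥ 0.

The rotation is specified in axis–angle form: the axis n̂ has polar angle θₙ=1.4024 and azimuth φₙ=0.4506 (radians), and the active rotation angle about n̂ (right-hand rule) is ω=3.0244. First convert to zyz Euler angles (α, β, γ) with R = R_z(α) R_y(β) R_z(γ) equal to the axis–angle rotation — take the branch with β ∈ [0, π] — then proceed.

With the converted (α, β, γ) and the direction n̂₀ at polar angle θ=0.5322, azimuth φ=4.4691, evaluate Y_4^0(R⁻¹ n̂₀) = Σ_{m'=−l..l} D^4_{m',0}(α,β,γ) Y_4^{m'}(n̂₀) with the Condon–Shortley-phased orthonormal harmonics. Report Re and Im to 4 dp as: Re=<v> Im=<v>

Re=0.0341 Im=0.0000

Axis–angle → zyz. n̂ = (sinθₙcosφₙ, sinθₙsinφₙ, cosθₙ) = (+0.887453, +0.429345, +0.167602), ω = 3.0244.
R = I cosω + sinω [n̂]ₓ + (1−cosω) n̂n̂ᵀ gives
  R = [+0.576602, +0.739837, +0.346658; +0.779031, -0.625730, +0.039659; +0.246256, +0.247189, -0.937153]
β = atan2(√(R₁₃²+R₂₃²), R₃₃) = 2.785175; α = atan2(R₂₃, R₁₃) mod 2π = 0.113910; γ = atan2(R₃₂, −R₃₁) mod 2π = 2.354302
Need the full column D^4_{m',0} for m'=−4..4 at α=0.1139, β=2.7852, γ=2.3543.
cos(β/2)=0.177267, sin(β/2)=0.984163
d^4_{-4,0}: single k=4 term ⇒ +0.007750;  D = +0.006960+0.003410i
d^4_{-3,0}: k∈[3..4] ⇒ +0.001974 -0.060853 = -0.058879;  D = -0.055474-0.019731i
d^4_{-2,0}: k∈[2..4] ⇒ +0.000285 -0.023435 +0.270881 = +0.247731;  D = +0.241330+0.055951i
d^4_{-1,0}: k∈[1..4] ⇒ +0.000024 -0.004477 +0.138002 -0.708943 = -0.575394;  D = -0.571665-0.065401i
d^4_{0,0}: k∈[0..4] ⇒ +0.000001 -0.000481 +0.033349 -0.456854 +0.880107 = +0.456123;  D = +0.456123+0.000000i
d^4_{1,0}: k∈[0..3] ⇒ -0.000024 +0.004477 -0.138002 +0.708943 = +0.575394;  D = +0.571665-0.065401i
d^4_{2,0}: k∈[0..2] ⇒ +0.000285 -0.023435 +0.270881 = +0.247731;  D = +0.241330-0.055951i
d^4_{3,0}: k∈[0..1] ⇒ -0.001974 +0.060853 = +0.058879;  D = +0.055474-0.019731i
d^4_{4,0}: single k=0 term ⇒ +0.007750;  D = +0.006960-0.003410i
Y_4^{m'}(θ=0.5322,φ=4.4691) and Σ D·Y over m':
  (+0.0070+0.0034i)·(+0.0165+0.0243i)  (-0.0555-0.0197i)·(+0.0940-0.1050i)  (+0.2413+0.0560i)·(-0.3196-0.1691i)  (-0.5717-0.0654i)·(-0.1095+0.4412i)  (+0.4561+0.0000i)·(+0.0022+0.0000i)  (+0.5717-0.0654i)·(+0.1095+0.4412i)  (+0.2413-0.0560i)·(-0.3196+0.1691i)  (+0.0555-0.0197i)·(-0.0940-0.1050i)  (+0.0070-0.0034i)·(+0.0165-0.0243i)
Y_4^0(R⁻¹ n̂) = +0.034088+0.000000i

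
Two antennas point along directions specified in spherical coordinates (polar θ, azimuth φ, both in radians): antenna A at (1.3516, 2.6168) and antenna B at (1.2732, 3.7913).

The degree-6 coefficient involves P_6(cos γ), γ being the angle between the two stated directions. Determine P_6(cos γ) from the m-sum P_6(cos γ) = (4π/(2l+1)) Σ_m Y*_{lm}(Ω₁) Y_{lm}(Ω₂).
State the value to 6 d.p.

Expand P_6 via completeness: Σ_{m} conj(Y_{6,m}) at Ω₁ times Y_{6,m} at Ω₂ —
  m=-6: (-0.417738+0.002992i) × (-0.268230+0.253236i) = +0.111292-0.106589i  (running Σ = +0.111292-0.106589i)
  m=-5: (+0.280150+0.159523i) × (+0.389684-0.041834i) = +0.115844+0.050444i  (running Σ = +0.227136-0.056145i)
  m=-4: (+0.078346+0.134215i) × (+0.013839+0.008348i) = -0.000036+0.002511i  (running Σ = +0.227100-0.053634i)
  m=-3: (-0.001170-0.326639i) × (-0.126642-0.318617i) = -0.103925+0.041739i  (running Σ = +0.123175-0.011895i)
  m=-2: (+0.034407-0.059925i) × (-0.024234+0.087095i) = +0.004385+0.004449i  (running Σ = +0.127560-0.007446i)
  m=-1: (-0.276603+0.160138i) × (-0.245035+0.186164i) = +0.037966-0.090733i  (running Σ = +0.165526-0.098179i)
  m=0: (-0.045461-0.000000i) × (+0.117352+0.000000i) = -0.005335-0.000000i  (running Σ = +0.160191-0.098179i)
  m=1: (+0.276603+0.160138i) × (+0.245035+0.186164i) = +0.037966+0.090733i  (running Σ = +0.198157-0.007446i)
  m=2: (+0.034407+0.059925i) × (-0.024234-0.087095i) = +0.004385-0.004449i  (running Σ = +0.202542-0.011895i)
  m=3: (+0.001170-0.326639i) × (+0.126642-0.318617i) = -0.103925-0.041739i  (running Σ = +0.098618-0.053634i)
  m=4: (+0.078346-0.134215i) × (+0.013839-0.008348i) = -0.000036-0.002511i  (running Σ = +0.098581-0.056145i)
  m=5: (-0.280150+0.159523i) × (-0.389684-0.041834i) = +0.115844-0.050444i  (running Σ = +0.214425-0.106589i)
  m=6: (-0.417738-0.002992i) × (-0.268230-0.253236i) = +0.111292+0.106589i  (running Σ = +0.325717+0.000000i)
Accumulated sum +0.325717+0.000000i; after 4π/(2l+1) scaling, +0.314852+0.000000i ⇒ P_6 = 0.314852

0.314852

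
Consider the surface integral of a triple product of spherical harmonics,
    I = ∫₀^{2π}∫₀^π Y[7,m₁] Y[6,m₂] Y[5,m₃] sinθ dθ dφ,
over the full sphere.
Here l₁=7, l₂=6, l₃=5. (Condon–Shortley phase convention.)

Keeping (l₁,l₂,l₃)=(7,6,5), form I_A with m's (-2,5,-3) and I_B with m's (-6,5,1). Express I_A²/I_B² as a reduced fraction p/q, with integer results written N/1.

168/143

l's match ⇒ only the (l;m) 3-j factors differ between A and B.
A: triangle coeff Δ(7,6,5) = 1/174594420; Σ_t [7,8]: t=7:−1/5806080 t=8:+1/29030400 = -1/7257600; (3j)²=64/4199 [(7 6 5; -2 5 -3)], sign=-1
B: triangle coeff Δ(7,6,5) = 1/174594420; Σ_t [7,8]: t=7:−1/87091200 t=8:+1/29030400 = 1/43545600; (3j)²=88/6783 [(7 6 5; -6 5 1)], sign=+1
I_A²/I_B² = (64/4199)/(88/6783) = 168/143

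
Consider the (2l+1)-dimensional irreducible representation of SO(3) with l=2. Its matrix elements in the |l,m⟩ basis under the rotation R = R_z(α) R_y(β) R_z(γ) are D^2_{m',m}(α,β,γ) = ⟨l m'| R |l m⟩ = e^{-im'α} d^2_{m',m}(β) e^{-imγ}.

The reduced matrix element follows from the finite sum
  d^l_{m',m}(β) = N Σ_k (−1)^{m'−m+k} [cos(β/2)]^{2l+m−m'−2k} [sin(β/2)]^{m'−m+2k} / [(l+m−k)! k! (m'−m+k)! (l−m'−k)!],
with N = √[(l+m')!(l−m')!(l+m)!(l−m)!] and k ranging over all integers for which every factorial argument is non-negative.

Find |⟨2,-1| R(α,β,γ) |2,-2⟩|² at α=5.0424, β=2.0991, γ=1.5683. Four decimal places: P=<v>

First d^2_{-1,-2}(β=2.0991), then the phase factors e^{-i(-1)α} and e^{-i(-2)γ}:
Half-angle: c=0.497961, s=0.867199. N=√(1·6·1·24)=12.000000
k∈{0} keeps every argument non-negative
  k=0: (−1)^1·12.0000/(6)·0.4980^3·0.8672^1 = -0.214159
d^2_{-1,-2}(2.0991) = -0.214159
|D^2_{-1,-2}|² = |d^2_{-1,-2}(β)|² = (-0.214159)² = 0.045864 (the z-rotation phases have unit modulus)

P=0.0459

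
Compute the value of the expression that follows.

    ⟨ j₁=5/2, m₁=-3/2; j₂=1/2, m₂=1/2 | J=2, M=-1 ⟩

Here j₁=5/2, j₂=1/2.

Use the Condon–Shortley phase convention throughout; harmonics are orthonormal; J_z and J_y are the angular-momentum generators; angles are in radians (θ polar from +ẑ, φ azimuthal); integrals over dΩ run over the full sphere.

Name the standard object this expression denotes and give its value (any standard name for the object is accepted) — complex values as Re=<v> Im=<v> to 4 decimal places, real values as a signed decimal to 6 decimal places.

This is a Clebsch–Gordan (vector-coupling) coefficient.
√[5·1!4!0!/6! · 1!4!1!0!1!3!] = √(24)
  +(−1)^1/∏(1,0,3,0,1,0)! = -1/6  (running -1/6)
⟨..|..⟩ = √(24)·(-1/6) = -0.816497

Clebsch–Gordan coefficient, −√(2/3) ≈ -0.816497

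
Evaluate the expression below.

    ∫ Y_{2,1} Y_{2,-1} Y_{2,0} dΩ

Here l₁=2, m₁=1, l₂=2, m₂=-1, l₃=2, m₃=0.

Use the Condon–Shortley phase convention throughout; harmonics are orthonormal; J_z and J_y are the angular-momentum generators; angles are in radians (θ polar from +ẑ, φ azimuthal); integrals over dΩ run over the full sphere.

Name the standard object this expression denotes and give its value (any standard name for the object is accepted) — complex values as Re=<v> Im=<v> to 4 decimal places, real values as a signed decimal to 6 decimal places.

This is a Gaunt coefficient — the integral of a triple product of spherical harmonics over the sphere.
m-sum 0 ✓  L=6 even ✓  0≤2≤4 ✓
Π(2lᵢ+1) = 5×5×5 = 125
triangle coeff Δ(2,2,2) = 1/630
Σ_t [0,2]: t=0:+1/8 t=1:−1/1 t=2:+1/8 = -3/4
(3j)²=2/35 [(2 2 2; 0 0 0)], sign=-1
Σ_t [0,1]: t=0:+1/2 t=1:−1/4 = 1/4
(3j)²=1/70 [(2 2 2; 1 -1 0)], sign=+1
⇒ 4πI² = 5/49
I = (-1)√(5/49/(4π)) = -0.09011188

Gaunt coefficient, -0.090112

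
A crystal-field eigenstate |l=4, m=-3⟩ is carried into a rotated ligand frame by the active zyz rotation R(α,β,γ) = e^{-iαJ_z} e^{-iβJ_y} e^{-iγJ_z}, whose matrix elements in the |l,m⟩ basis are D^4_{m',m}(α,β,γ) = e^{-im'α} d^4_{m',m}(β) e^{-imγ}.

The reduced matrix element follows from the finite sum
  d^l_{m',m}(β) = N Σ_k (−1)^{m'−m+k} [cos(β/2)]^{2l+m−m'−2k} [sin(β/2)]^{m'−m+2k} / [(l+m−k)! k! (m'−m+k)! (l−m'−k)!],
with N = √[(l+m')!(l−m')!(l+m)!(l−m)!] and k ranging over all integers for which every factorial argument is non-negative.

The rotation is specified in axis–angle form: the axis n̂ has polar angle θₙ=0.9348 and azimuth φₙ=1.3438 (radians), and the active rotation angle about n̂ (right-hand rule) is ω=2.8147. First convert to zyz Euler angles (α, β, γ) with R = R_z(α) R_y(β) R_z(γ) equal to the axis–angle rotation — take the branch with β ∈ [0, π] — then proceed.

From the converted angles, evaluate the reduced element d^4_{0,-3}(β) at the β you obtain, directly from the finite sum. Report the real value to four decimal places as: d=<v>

d=0.3463

Axis–angle → zyz. n̂ = (sinθₙcosφₙ, sinθₙsinφₙ, cosθₙ) = (+0.181050, +0.783843, +0.593979), ω = 2.8147.
R = I cosω + sinω [n̂]ₓ + (1−cosω) n̂n̂ᵀ gives
  R = [-0.883222, +0.085586, +0.461078; +0.467042, +0.249238, +0.848382; -0.042308, +0.964653, -0.260105]
β = atan2(√(R₁₃²+R₂₃²), R₃₃) = 1.833927; α = atan2(R₂₃, R₁₃) mod 2π = 1.072973; γ = atan2(R₃₂, −R₃₁) mod 2π = 1.526966
d^4_{0,-3}(β=1.8339) via the finite sum:
With c≡cos(β/2)=0.608233 and s≡sin(β/2)=0.793758, N=[24·24·1·5040]^{1/2}=1703.830978
k∈{0,1} keeps every argument non-negative
  k=0: (−1)^3·1703.8310/(144)·0.6082^5·0.7938^3 = -0.492583
  k=1: (−1)^4·1703.8310/(144)·0.6082^3·0.7938^5 = +0.838911
d^4_{0,-3}(1.8339) = -0.492583 +0.838911 = +0.346328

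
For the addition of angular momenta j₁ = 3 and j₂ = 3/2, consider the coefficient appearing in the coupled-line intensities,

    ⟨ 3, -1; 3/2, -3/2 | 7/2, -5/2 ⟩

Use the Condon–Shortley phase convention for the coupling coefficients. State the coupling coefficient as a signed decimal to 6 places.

j₁+j₂−J=1  J+j₁−j₂=5  J−j₁+j₂=2  j₁+j₂+J+1=9
(j₁±m₁, j₂±m₂, J±M) = (2,4,0,3,1,6)
P² = 7680/7
sum k=0..0:
  [0] +1/48 = 1/48
S = 1/48
C² = P²·S² = 10/21 ; C = +0.690066

+0.690066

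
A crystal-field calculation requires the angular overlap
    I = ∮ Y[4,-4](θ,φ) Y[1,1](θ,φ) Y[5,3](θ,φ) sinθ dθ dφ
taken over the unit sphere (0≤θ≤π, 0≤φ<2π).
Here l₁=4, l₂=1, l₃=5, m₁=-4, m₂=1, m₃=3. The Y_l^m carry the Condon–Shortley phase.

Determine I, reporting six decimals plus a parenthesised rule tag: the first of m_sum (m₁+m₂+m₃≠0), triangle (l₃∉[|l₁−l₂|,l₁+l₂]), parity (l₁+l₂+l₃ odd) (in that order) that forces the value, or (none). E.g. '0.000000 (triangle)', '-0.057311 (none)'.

-0.049106 (none)

m-sum 0 ✓  L=10 even ✓  3≤5≤5 ✓
Π(2lᵢ+1) = 9×3×11 = 297
triangle coeff Δ(4,1,5) = 1/495
Σ_t [0,0]: t=0:+1/576 = 1/576
(3j)²=5/99 [(4 1 5; 0 0 0)], sign=-1
Σ_t [0,0]: t=0:+1/80640 = 1/80640
(3j)²=1/495 [(4 1 5; -4 1 3)], sign=+1
⇒ 4πI² = 1/33
I = (-1)√(1/33/(4π)) = -0.04910640
No selection rule forces the value: the integral is nonzero (none).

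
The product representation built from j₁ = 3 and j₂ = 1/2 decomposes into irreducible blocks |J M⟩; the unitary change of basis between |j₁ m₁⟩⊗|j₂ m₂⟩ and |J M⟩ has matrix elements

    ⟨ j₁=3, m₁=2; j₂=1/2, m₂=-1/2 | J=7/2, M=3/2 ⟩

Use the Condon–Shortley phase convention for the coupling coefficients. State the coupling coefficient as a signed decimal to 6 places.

j₁+j₂−J=0  J+j₁−j₂=6  J−j₁+j₂=1  j₁+j₂+J+1=8
(j₁±m₁, j₂±m₂, J±M) = (5,1,0,1,5,2)
P² = 28800/7
sum k=0..0:
  [0] +1/120 = 1/120
S = 1/120
C² = P²·S² = 2/7 ; C = +0.534522

+√(2/7) = +0.534522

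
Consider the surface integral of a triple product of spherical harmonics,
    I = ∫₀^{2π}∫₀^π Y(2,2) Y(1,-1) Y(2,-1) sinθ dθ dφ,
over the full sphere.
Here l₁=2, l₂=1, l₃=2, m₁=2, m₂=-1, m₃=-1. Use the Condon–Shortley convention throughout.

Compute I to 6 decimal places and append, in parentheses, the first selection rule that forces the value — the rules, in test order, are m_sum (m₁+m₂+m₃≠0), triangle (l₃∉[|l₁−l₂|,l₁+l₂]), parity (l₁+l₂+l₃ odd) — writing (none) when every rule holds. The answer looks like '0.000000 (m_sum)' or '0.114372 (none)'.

0.000000 (parity)

l₁+l₂+l₃=5 is odd: 3j(l;000)=0 ⇒ I=0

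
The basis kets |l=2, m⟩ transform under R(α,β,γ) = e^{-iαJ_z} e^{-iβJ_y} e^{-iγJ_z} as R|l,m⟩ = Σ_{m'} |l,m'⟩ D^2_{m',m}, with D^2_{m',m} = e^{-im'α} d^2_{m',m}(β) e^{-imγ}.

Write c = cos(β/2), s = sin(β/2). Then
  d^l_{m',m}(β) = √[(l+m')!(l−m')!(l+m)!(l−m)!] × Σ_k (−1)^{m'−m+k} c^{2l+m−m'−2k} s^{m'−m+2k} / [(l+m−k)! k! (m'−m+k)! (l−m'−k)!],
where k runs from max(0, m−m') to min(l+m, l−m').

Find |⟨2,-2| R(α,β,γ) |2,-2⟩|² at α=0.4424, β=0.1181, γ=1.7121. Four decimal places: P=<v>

Split into d^2_{-2,-2}(β=0.1181) × two z-phases.
c=cos(0.118100/2)=0.998257, s=sin(0.118100/2)=0.059016; N=√[1·24·1·24]=24.000000
k∈{0} keeps every argument non-negative
  k=0: (−1)^0·24.0000/(24)·0.9983^4·0.0590^0 = +0.993046
d^2_{-2,-2}(0.1181) = +0.993046
|D^2_{-2,-2}|² = |d^2_{-2,-2}(β)|² = (+0.993046)² = 0.986141 (the z-rotation phases have unit modulus)

P=0.9861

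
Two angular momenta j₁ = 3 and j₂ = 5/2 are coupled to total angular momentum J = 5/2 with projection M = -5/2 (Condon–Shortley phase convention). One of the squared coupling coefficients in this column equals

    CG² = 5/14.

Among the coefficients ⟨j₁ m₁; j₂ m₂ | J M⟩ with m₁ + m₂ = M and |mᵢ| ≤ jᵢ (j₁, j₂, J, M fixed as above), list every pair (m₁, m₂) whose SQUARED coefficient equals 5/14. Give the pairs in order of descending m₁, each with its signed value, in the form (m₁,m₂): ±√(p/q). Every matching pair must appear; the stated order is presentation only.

Admissible pairs with m₁+m₂ = M = -5/2: (-3,1/2), (-2,-1/2), (-1,-3/2), (0,-5/2)
  (m₁,m₂)=(0,-5/2): CG² = 5/42, CG = +√(5/42)
  (m₁,m₂)=(-1,-3/2): CG² = 2/7, CG = −√(2/7)
  (m₁,m₂)=(-2,-1/2): CG² = 5/14, CG = +√(5/14)   ← matches the target
  (m₁,m₂)=(-3,1/2): CG² = 5/21, CG = −√(5/21)
Pairs with CG² = 5/14: (-2,-1/2): +√(5/14)

(-2,-1/2): +√(5/14)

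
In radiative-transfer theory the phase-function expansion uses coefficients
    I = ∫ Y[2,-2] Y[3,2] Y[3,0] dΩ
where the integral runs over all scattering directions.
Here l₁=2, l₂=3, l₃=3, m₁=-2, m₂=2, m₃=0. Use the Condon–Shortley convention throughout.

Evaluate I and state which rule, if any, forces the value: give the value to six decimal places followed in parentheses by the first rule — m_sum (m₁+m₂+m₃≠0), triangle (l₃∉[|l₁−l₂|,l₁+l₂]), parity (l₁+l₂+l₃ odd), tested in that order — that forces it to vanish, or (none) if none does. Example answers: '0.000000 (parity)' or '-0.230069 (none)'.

-0.188063 (none)

Rules hold: Σm=0, L=8 even, 1≤3≤5.
N = 5·7·7 = 245
Δ = 2!·2!·4!/9! = 1/3780
Racah Σ t=0..2: t=0:+1/24 t=1:−1/4 t=2:+1/24 = -1/6
⇒ 3j(2 3 3; 0 0 0)² = 4/105, sgn +1
Racah Σ t=2..2: t=2:+1/24 = 1/24
⇒ 3j(2 3 3; -2 2 0)² = 1/21, sgn -1
4πI² = N·(3j₀)²·(3jₘ)² = 4/9
I = -1·√(0.444444/4π) = -0.18806319
No selection rule forces the value: the integral is nonzero (none).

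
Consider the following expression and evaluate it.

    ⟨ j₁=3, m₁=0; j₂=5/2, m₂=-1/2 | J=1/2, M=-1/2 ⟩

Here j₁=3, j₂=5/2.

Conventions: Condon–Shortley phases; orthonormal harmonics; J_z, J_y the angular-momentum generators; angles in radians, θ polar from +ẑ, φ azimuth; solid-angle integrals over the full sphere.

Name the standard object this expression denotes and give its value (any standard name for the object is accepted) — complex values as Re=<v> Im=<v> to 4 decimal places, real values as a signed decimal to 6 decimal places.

Clebsch–Gordan coefficient, +√(1/7) ≈ +0.377964

This is a Clebsch–Gordan (vector-coupling) coefficient.
triangle: 5!×1!×0!/7! = 120/5040
(j±m)!: 3!×3!×2!×3!×0!×1! = 432
prefactor² = (2J+1)×Δ×N² = 144/7
  k=2: +1/(2!×3!×1!×0!×0!×0!) = 1/12
Σ = 1/12  ⇒  CG² = 144/7×(1/12)² = 1/7
CG = +√(1/7) = +0.377964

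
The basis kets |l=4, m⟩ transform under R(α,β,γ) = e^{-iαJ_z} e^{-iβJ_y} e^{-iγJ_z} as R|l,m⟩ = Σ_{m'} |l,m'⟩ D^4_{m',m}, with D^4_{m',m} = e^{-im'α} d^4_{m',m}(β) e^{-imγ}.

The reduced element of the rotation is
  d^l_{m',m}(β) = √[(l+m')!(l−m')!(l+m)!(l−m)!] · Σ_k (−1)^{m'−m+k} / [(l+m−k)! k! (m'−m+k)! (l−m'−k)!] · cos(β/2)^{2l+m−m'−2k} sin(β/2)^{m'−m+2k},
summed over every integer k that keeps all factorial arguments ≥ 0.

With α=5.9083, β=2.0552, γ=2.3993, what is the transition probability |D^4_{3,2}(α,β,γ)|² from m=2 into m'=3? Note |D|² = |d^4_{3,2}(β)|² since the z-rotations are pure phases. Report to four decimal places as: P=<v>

First d^4_{3,2}(β=2.0552), then the phase factors e^{-i(3)α} and e^{-i(2)γ}:
c=cos(2.055200/2)=0.516875, s=sin(2.055200/2)=0.856061; N=√[5040·1·720·2]=2693.993318
k: max(0,(2)−(3))=0 … min(4+(2),4−(3))=1
  k=0: (−1)^1·2693.9933/(720)·0.5169^7·0.8561^1 = -0.031569
  k=1: (−1)^2·2693.9933/(240)·0.5169^5·0.8561^3 = +0.259792
d^4_{3,2}(2.0552) = -0.031569 +0.259792 = +0.228223
|D^4_{3,2}|² = |d^4_{3,2}(β)|² = (+0.228223)² = 0.052086 (the z-rotation phases have unit modulus)

P=0.0521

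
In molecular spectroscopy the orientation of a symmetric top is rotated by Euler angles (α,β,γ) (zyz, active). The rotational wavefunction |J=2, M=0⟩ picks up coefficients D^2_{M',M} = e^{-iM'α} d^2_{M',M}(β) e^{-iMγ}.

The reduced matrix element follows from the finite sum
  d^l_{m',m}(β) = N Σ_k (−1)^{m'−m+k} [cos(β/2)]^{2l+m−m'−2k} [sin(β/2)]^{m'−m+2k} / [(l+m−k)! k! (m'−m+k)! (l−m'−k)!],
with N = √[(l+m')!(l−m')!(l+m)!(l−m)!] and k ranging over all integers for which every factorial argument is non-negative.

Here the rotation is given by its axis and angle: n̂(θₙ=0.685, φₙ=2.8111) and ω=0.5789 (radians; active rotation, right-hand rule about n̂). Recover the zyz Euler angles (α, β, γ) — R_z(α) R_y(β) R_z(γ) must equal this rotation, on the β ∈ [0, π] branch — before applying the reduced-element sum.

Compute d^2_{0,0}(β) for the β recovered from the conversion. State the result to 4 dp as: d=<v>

Axis–angle → zyz. n̂ = (sinθₙcosφₙ, sinθₙsinφₙ, cosθₙ) = (-0.598434, +0.205308, +0.774419), ω = 0.5789.
R = I cosω + sinω [n̂]ₓ + (1−cosω) n̂n̂ᵀ gives
  R = [+0.895416, -0.443706, +0.036814; +0.403669, +0.843933, +0.353311; -0.187835, -0.301500, +0.934781]
β = atan2(√(R₁₃²+R₂₃²), R₃₃) = 0.363154; α = atan2(R₂₃, R₁₃) mod 2π = 1.466973; γ = atan2(R₃₂, −R₃₁) mod 2π = 5.269551
d^2_{0,0}(β=0.3632) via the finite sum:
With c≡cos(β/2)=0.983560 and s≡sin(β/2)=0.180581, N=[2·2·2·2]^{1/2}=4.000000
k∈{0,1,2} keeps every argument non-negative
  k=0: (−1)^0·4.0000/(4)·0.9836^4·0.1806^0 = +0.935845
  k=1: (−1)^1·4.0000/(1)·0.9836^2·0.1806^2 = -0.126184
  k=2: (−1)^2·4.0000/(4)·0.9836^0·0.1806^4 = +0.001063
d^2_{0,0}(0.3632) = +0.935845 -0.126184 +0.001063 = +0.810724

d=0.8107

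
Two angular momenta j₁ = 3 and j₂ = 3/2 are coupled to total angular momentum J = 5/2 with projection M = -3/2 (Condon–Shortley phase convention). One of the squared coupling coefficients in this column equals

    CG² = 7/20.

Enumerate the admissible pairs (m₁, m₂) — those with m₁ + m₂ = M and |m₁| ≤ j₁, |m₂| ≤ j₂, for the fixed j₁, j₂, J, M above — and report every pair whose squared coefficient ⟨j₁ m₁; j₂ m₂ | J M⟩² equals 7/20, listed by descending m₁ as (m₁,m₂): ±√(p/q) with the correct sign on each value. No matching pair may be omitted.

(-1,-1/2): −√(7/20)

Admissible pairs with m₁+m₂ = M = -3/2: (-3,3/2), (-2,1/2), (-1,-1/2), (0,-3/2)
  (m₁,m₂)=(0,-3/2): CG² = 9/35, CG = +√(9/35)
  (m₁,m₂)=(-1,-1/2): CG² = 7/20, CG = −√(7/20)   ← matches the target
  (m₁,m₂)=(-2,1/2): CG² = 1/14, CG = +√(1/14)
  (m₁,m₂)=(-3,3/2): CG² = 9/28, CG = +√(9/28)
Pairs with CG² = 7/20: (-1,-1/2): −√(7/20)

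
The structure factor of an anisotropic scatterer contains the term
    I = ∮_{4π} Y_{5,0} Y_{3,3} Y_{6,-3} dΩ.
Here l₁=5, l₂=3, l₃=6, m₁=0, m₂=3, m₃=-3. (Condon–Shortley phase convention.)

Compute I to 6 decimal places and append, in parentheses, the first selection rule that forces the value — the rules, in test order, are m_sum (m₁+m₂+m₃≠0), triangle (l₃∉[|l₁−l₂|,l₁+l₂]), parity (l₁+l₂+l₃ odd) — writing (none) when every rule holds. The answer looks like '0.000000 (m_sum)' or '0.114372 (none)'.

Checks pass: Σm=0; 14 even; l₃=6∈[2,8].
(2·5+1)(2·3+1)(2·6+1) = 1001
Δ: 2! 8! 4! / 15! → 1/675675
sum: t=0:+1/8640 t=1:−1/2304 t=2:+1/8640 = -7/34560
3j²(5 3 6; 0 0 0) = Δ·Π!·Σ² = 7/429  (sign -1)
sum: t=2:+1/34560 = 1/34560
3j²(5 3 6; 0 3 -3) = Δ·Π!·Σ² = 4/143  (sign -1)
combine: 4πI² = 1001·7/429·4/143 = 196/429
take √, sign +1: I = 0.19067531
No selection rule forces the value: the integral is nonzero (none).

0.190675 (none)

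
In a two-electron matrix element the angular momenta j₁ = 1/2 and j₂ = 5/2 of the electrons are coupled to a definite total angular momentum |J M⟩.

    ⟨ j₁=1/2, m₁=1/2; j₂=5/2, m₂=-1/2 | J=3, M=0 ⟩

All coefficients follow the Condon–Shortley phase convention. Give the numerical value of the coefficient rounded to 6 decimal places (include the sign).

+√(1/2) = +0.707107

√[7·0!1!5!/7! · 1!0!2!3!3!3!] = √(72)
  +(−1)^0/∏(0,0,0,2,1,3)! = 1/12  (running 1/12)
⟨..|..⟩ = √(72)·(1/12) = +0.707107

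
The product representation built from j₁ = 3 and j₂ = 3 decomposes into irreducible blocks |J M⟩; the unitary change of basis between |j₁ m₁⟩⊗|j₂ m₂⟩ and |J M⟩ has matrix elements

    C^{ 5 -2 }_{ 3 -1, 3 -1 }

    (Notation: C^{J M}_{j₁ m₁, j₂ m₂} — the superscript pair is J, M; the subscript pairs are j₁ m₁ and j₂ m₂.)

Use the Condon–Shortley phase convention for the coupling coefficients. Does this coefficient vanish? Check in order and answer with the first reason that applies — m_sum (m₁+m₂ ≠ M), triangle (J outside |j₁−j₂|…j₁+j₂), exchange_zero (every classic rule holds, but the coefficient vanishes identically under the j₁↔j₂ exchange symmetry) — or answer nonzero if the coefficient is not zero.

exchange_zero

m-sum: m₁+m₂ = -1+(-1) = -2, M = -2  ✓
triangle: |j₁−j₂| = 0 ≤ J = 5 ≤ j₁+j₂ = 6  ✓
exchange: j₁=j₂ and m₁=m₂, and (−1)^(j₁+j₂−J) = (−1)^1 = −1 forces ⟨j₁m₁;j₂m₂|JM⟩ = −⟨j₂m₂;j₁m₁|JM⟩ = −⟨j₁m₁;j₂m₂|JM⟩ ⇒ the coefficient vanishes identically
Racah sum check: Σ_k collapses to 0 ⇒ CG = 0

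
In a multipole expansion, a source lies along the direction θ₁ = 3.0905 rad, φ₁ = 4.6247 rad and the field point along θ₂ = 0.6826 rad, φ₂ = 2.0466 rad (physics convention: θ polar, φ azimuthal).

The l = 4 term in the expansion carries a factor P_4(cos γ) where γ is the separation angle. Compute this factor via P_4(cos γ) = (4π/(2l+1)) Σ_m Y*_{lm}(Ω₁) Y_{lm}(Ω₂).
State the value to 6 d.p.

-0.226552

Addition theorem: P_4(cos γ) = (4π/9) Σ_m Y*_{lm}(Ω₁) Y_{lm}(Ω₂), m = −4…4:
  [-4]  conj(Y_{4,-4})(Ω₁) = 0.00000 - 0.00000j ; Y_{4,-4}(Ω₂) = -0.02287 - 0.06624j ; Δ = -0.00000 - 0.00000j
  [-3]  conj(Y_{4,-3})(Ω₁) = -0.00004 - 0.00016j ; Y_{4,-3}(Ω₂) = 0.24129 + 0.03484j ; Δ = -0.00000 - 0.00004j
  [-2]  conj(Y_{4,-2})(Ω₁) = -0.00514 + 0.00091j ; Y_{4,-2}(Ω₂) = -0.24834 + 0.34846j ; Δ = 0.00096 - 0.00202j
  [-1]  conj(Y_{4,-1})(Ω₁) = 0.00841 + 0.09571j ; Y_{4,-1}(Ω₂) = -0.12882 - 0.25000j ; Δ = 0.02284 - 0.01443j
  [+0]  conj(Y_{4,0})(Ω₁) = 0.83527 + 0.00000j ; Y_{4,0}(Ω₂) = -0.25123 + 0.00000j ; Δ = -0.20985 + 0.00000j
  [+1]  conj(Y_{4,1})(Ω₁) = -0.00841 + 0.09571j ; Y_{4,1}(Ω₂) = 0.12882 - 0.25000j ; Δ = 0.02284 + 0.01443j
  [+2]  conj(Y_{4,2})(Ω₁) = -0.00514 - 0.00091j ; Y_{4,2}(Ω₂) = -0.24834 - 0.34846j ; Δ = 0.00096 + 0.00202j
  [+3]  conj(Y_{4,3})(Ω₁) = 0.00004 - 0.00016j ; Y_{4,3}(Ω₂) = -0.24129 + 0.03484j ; Δ = -0.00000 + 0.00004j
  [+4]  conj(Y_{4,4})(Ω₁) = 0.00000 + 0.00000j ; Y_{4,4}(Ω₂) = -0.02287 + 0.06624j ; Δ = -0.00000 + 0.00000j
Σ over m = -0.16226 - 0.00000j; ×(4π/9) → -0.22655 - 0.00000j. Real part: -0.226552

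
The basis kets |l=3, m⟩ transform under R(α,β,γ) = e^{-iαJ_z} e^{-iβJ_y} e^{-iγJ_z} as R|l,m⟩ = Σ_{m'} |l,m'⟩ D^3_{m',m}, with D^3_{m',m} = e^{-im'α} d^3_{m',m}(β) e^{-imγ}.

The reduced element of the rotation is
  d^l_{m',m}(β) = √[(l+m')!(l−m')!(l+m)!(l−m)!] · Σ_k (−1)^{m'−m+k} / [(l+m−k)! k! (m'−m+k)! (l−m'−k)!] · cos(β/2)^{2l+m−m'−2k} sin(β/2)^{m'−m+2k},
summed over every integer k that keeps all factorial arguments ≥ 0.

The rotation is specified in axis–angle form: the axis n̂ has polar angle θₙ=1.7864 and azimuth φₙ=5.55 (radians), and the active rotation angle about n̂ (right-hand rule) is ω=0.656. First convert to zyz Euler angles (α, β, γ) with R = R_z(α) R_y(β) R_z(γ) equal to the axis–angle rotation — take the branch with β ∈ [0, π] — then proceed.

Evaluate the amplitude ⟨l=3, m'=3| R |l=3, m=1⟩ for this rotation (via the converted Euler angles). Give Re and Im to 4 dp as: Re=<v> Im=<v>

Re=0.0577 Im=-0.3060

Axis–angle → zyz. n̂ = (sinθₙcosφₙ, sinθₙsinφₙ, cosθₙ) = (+0.725843, -0.653745, -0.213937), ω = 0.6560.
R = I cosω + sinω [n̂]ₓ + (1−cosω) n̂n̂ᵀ gives
  R = [+0.901792, +0.032000, -0.430984; -0.228983, +0.881147, -0.413700; +0.366522, +0.471759, +0.801938]
β = atan2(√(R₁₃²+R₂₃²), R₃₃) = 0.640264; α = atan2(R₂₃, R₁₃) mod 2π = 3.906531; γ = atan2(R₃₂, −R₃₁) mod 2π = 2.231309
Split into d^3_{3,1}(β=0.6403) × two z-phases.
c=cos(0.640264/2)=0.949194, s=sin(0.640264/2)=0.314692; N=√[720·1·24·2]=185.903201
k∈{0} keeps every argument non-negative
  k=0: (−1)^2·185.9032/(48)·0.9492^4·0.3147^2 = +0.311341
d^3_{3,1}(0.6403) = +0.311341
D = (+0.662400+0.749150i)·(+0.311341)·(-0.613522-0.789678i) = +0.057657-0.305955i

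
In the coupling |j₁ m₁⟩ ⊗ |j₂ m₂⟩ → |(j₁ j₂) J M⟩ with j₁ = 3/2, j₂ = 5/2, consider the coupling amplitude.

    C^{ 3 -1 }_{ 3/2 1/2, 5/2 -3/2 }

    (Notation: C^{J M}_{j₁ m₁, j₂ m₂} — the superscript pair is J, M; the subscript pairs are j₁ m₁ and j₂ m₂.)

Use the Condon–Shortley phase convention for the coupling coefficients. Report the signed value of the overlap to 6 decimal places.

+√(49/120) ≈ +0.639010

√[7·1!2!4!/8! · 2!1!1!4!2!4!] = √(96/5)
  +(−1)^0/∏(0,1,1,1,1,3)! = 1/6  (running 1/6)
  +(−1)^1/∏(1,0,0,0,2,4)! = -1/48  (running 7/48)
⟨..|..⟩ = √(96/5)·(7/48) = +0.639010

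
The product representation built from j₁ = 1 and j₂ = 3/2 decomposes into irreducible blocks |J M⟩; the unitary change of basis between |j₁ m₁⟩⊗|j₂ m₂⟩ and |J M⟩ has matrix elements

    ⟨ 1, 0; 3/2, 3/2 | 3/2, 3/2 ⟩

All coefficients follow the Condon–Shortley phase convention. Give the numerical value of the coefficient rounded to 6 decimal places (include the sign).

-0.774597  (= −√(3/5))

triangle: 1!·1!·2!/5! = 2/120
(j±m)!: 1!·1!·3!·0!·3!·0! = 36
prefactor² = (2J+1)·Δ·N² = 12/5
  k=1: −1/(1!·0!·0!·2!·1!·0!) = -1/2
Σ = -1/2  ⇒  CG² = 12/5·(-1/2)² = 3/5
CG = −√(3/5) = -0.774597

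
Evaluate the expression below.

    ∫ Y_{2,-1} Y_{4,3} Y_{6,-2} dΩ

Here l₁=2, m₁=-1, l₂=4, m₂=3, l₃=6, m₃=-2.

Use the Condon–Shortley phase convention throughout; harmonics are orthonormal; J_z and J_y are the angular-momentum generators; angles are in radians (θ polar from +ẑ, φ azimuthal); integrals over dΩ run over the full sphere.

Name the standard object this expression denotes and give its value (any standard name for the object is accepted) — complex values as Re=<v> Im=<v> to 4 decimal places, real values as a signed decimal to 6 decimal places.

Gaunt coefficient, +0.089969

This is a Gaunt coefficient — the integral of a triple product of spherical harmonics over the sphere.
m-sum 0 ✓  L=12 even ✓  2≤6≤6 ✓
Π(2lᵢ+1) = 5×9×13 = 585
triangle coeff Δ(2,4,6) = 1/6435
Σ_t [0,0]: t=0:+1/2304 = 1/2304
(3j)²=5/143 [(2 4 6; 0 0 0)], sign=+1
Σ_t [0,0]: t=0:+1/30240 = 1/30240
(3j)²=32/6435 [(2 4 6; -1 3 -2)], sign=+1
⇒ 4πI² = 160/1573
I = (+1)√(160/1573/(4π)) = 0.08996855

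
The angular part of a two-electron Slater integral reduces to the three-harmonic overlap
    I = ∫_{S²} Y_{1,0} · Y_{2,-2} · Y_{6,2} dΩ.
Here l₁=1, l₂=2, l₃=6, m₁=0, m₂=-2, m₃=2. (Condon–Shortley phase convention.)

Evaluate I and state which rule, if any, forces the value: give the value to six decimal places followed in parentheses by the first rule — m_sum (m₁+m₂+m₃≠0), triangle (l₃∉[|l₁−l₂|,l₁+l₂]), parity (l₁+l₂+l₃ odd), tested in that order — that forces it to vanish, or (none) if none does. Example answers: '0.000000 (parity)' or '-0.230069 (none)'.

0.000000 (triangle)

l₃=6 ∉ [1,3] — triangle fails ⇒ I = 0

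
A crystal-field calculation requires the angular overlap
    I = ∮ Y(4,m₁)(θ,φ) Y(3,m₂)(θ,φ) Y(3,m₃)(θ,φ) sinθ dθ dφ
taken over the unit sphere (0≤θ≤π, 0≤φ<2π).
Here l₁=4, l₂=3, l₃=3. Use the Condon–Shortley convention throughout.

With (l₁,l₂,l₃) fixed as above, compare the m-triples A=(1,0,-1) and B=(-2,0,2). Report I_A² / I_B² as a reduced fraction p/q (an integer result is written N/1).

l's match ⇒ only the (l;m) 3-j factors differ between A and B.
A: triangle coeff Δ(4,3,3) = 1/34650; Σ_t [1,3]: t=1:−1/48 t=2:+1/24 t=3:−1/288 = 5/288; (3j)²=5/462 [(4 3 3; 1 0 -1)], sign=+1
B: triangle coeff Δ(4,3,3) = 1/34650; Σ_t [2,3]: t=2:+1/96 t=3:−1/72 = -1/288; (3j)²=1/462 [(4 3 3; -2 0 2)], sign=+1
I_A²/I_B² = (5/462)/(1/462) = 5/1

5/1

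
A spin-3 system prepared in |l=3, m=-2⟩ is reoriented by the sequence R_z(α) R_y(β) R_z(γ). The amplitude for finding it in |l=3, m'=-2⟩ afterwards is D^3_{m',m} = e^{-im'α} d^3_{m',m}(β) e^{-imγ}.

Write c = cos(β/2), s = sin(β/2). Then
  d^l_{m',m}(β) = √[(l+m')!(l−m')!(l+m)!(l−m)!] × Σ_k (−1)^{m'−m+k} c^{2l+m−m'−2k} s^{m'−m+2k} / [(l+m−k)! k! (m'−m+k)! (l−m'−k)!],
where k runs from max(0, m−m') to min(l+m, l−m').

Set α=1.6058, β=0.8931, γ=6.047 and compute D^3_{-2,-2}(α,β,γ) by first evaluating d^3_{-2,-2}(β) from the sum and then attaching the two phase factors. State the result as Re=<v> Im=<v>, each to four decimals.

Re=0.0725 Im=-0.0308

Split into d^3_{-2,-2}(β=0.8931) × two z-phases.
c=cos(0.893100/2)=0.901942, s=sin(0.893100/2)=0.431856; N=√[1·120·1·120]=120.000000
Admissible k: 0..1 (factorial args all ≥0)
  k=0: (−1)^0·120.0000/(120)·0.9019^6·0.4319^0 = +0.538360
  k=1: (−1)^1·120.0000/(24)·0.9019^4·0.4319^2 = -0.617112
d^3_{-2,-2}(0.8931) = +0.538360 -0.617112 = -0.078752
Attach z-rotation phases: D = e^{-i(-2)(1.6058)}·(-0.078752)·e^{-i(-2)(6.0470)} = +0.072463-0.030839i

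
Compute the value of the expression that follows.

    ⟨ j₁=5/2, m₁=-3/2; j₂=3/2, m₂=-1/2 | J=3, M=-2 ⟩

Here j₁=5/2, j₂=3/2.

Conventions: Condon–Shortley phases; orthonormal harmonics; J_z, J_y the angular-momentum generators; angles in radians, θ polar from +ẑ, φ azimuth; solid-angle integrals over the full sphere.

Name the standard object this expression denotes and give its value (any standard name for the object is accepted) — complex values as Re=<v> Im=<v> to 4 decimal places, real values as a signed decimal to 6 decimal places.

Clebsch–Gordan coefficient, −√(1/12) ≈ -0.288675

This is a Clebsch–Gordan (vector-coupling) coefficient.
j₁+j₂−J=1  J+j₁−j₂=4  J−j₁+j₂=2  j₁+j₂+J+1=8
(j₁±m₁, j₂±m₂, J±M) = (1,4,1,2,1,5)
P² = 48
sum k=0..1:
  [0] +1/24 = 1/24
  [1] −1/12 = -1/12
S = -1/24
C² = P²·S² = 1/12 ; C = -0.288675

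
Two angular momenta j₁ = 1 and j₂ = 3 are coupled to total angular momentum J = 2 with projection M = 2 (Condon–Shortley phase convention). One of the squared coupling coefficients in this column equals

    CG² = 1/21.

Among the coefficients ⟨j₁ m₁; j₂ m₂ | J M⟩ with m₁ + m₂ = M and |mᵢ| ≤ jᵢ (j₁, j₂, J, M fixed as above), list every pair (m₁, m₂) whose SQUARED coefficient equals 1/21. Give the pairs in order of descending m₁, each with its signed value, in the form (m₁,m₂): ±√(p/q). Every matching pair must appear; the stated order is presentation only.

Admissible pairs with m₁+m₂ = M = 2: (-1,3), (0,2), (1,1)
  (m₁,m₂)=(1,1): CG² = 1/21, CG = +√(1/21)   ← matches the target
  (m₁,m₂)=(0,2): CG² = 5/21, CG = −√(5/21)
  (m₁,m₂)=(-1,3): CG² = 5/7, CG = +√(5/7)
Pairs with CG² = 1/21: (1,1): +√(1/21)

(1,1): +√(1/21)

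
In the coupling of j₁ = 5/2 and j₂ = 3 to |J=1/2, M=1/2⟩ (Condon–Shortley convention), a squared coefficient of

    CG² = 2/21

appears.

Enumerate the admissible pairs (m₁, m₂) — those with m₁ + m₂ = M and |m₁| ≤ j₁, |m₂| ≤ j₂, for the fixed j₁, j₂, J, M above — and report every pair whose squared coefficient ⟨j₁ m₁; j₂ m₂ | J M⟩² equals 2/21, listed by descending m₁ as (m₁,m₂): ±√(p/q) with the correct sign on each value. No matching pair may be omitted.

Admissible pairs with m₁+m₂ = M = 1/2: (-5/2,3), (-3/2,2), (-1/2,1), (1/2,0), (3/2,-1), (5/2,-2)
  (m₁,m₂)=(5/2,-2): CG² = 1/21, CG = +√(1/21)
  (m₁,m₂)=(3/2,-1): CG² = 2/21, CG = −√(2/21)   ← matches the target
  (m₁,m₂)=(1/2,0): CG² = 1/7, CG = +√(1/7)
  (m₁,m₂)=(-1/2,1): CG² = 4/21, CG = −√(4/21)
  (m₁,m₂)=(-3/2,2): CG² = 5/21, CG = +√(5/21)
  (m₁,m₂)=(-5/2,3): CG² = 2/7, CG = −√(2/7)
Pairs with CG² = 2/21: (3/2,-1): −√(2/21)

(3/2,-1): −√(2/21)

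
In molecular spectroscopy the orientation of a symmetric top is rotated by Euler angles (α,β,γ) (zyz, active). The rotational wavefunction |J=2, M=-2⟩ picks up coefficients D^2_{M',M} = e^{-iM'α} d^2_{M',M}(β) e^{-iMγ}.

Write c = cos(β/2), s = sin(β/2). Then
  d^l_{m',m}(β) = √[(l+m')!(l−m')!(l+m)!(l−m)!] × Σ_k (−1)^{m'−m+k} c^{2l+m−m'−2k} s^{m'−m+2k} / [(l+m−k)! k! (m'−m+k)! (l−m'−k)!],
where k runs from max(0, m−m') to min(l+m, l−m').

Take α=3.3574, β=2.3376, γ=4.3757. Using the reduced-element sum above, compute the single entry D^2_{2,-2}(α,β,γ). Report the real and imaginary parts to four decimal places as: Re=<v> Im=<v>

Re=-0.3222 Im=0.6409

First d^2_{2,-2}(β=2.3376), then the phase factors e^{-i(2)α} and e^{-i(-2)γ}:
c=cos(2.337600/2)=0.391256, s=sin(2.337600/2)=0.920282; N=√[24·1·1·24]=24.000000
Admissible k: 0..0 (factorial args all ≥0)
  k=0: (−1)^4·24.0000/(24)·0.3913^0·0.9203^4 = +0.717271
d^2_{2,-2}(2.3376) = +0.717271
Attach z-rotation phases: D = e^{-i(2)(3.3574)}·(+0.717271)·e^{-i(-2)(4.3757)} = -0.322156+0.640854i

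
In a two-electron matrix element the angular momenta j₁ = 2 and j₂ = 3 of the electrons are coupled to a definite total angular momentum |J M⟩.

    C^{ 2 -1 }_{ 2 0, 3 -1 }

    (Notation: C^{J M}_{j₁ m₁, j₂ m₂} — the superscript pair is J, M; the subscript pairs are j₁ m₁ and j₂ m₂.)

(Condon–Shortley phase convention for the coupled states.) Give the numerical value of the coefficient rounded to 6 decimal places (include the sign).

j₁+j₂−J=3  J+j₁−j₂=1  J−j₁+j₂=3  j₁+j₂+J+1=8
(j₁±m₁, j₂±m₂, J±M) = (2,2,2,4,1,3)
P² = 36/7
sum k=1..2:
  [1] −1/4 = -1/4
  [2] +1/12 = 1/12
S = -1/6
C² = P²·S² = 1/7 ; C = -0.377964

-0.377964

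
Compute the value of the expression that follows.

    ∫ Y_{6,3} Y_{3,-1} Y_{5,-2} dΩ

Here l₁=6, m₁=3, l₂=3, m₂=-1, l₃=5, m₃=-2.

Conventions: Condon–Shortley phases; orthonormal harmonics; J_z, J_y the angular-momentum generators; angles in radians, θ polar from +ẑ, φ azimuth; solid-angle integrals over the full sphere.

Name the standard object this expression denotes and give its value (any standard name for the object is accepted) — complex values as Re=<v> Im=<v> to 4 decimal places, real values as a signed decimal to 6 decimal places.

Gaunt coefficient, -0.152880

This is a Gaunt coefficient — the integral of a triple product of spherical harmonics over the sphere.
Checks pass: Σm=0; 14 even; l₃=5∈[3,9].
(2·6+1)(2·3+1)(2·5+1) = 1001
Δ: 4! 8! 2! / 15! → 1/675675
sum: t=1:−1/8640 t=2:+1/2304 t=3:−1/8640 = 7/34560
3j²(6 3 5; 0 0 0) = Δ·Π!·Σ² = 7/429  (sign -1)
sum: t=0:+1/34560 t=1:−1/8640 t=2:+1/40320 = -1/16128
3j²(6 3 5; 3 -1 -2) = Δ·Π!·Σ² = 18/1001  (sign +1)
combine: 4πI² = 1001·7/429·18/1001 = 42/143
take √, sign -1: I = -0.15288036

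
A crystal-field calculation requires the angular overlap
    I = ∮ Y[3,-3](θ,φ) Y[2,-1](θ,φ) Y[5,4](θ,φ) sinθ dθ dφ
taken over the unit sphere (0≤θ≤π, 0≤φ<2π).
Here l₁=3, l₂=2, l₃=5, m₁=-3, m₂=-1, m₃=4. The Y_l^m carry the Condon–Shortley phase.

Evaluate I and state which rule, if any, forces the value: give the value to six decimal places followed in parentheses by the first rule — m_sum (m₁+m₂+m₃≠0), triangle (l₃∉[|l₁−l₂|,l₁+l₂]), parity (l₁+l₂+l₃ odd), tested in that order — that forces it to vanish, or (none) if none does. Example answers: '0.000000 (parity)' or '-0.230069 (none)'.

0.219610 (none)

m-sum 0 ✓  L=10 even ✓  1≤5≤5 ✓
Π(2lᵢ+1) = 7×5×11 = 385
triangle coeff Δ(3,2,5) = 1/2310
Σ_t [0,0]: t=0:+1/144 = 1/144
(3j)²=10/231 [(3 2 5; 0 0 0)], sign=-1
Σ_t [0,0]: t=0:+1/4320 = 1/4320
(3j)²=2/55 [(3 2 5; -3 -1 4)], sign=-1
⇒ 4πI² = 20/33
I = (+1)√(20/33/(4π)) = 0.21961050
No selection rule forces the value: the integral is nonzero (none).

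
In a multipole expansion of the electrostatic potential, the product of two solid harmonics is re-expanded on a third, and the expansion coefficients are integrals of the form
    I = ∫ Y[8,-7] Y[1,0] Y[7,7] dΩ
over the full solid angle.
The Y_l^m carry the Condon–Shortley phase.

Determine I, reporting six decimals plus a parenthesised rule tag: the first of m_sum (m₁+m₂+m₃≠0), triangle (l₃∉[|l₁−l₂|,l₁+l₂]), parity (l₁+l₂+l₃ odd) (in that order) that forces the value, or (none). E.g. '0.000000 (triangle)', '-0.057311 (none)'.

-0.118504 (none)

Checks pass: Σm=0; 16 even; l₃=7∈[7,9].
(2·8+1)(2·1+1)(2·7+1) = 765
Δ: 2! 14! 0! / 17! → 1/2040
sum: t=1:−1/25401600 = -1/25401600
3j²(8 1 7; 0 0 0) = Δ·Π!·Σ² = 8/255  (sign +1)
sum: t=1:−1/87178291200 = -1/87178291200
3j²(8 1 7; -7 0 7) = Δ·Π!·Σ² = 1/136  (sign -1)
combine: 4πI² = 765·8/255·1/136 = 3/17
take √, sign -1: I = -0.11850352
No selection rule forces the value: the integral is nonzero (none).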